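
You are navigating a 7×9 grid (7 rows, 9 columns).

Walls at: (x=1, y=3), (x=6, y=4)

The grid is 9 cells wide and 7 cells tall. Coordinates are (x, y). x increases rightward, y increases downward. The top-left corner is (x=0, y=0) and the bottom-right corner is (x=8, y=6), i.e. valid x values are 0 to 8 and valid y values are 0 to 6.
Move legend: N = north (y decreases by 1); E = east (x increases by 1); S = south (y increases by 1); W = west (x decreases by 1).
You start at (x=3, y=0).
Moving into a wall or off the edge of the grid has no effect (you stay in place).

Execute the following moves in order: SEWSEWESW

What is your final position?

Answer: Final position: (x=3, y=3)

Derivation:
Start: (x=3, y=0)
  S (south): (x=3, y=0) -> (x=3, y=1)
  E (east): (x=3, y=1) -> (x=4, y=1)
  W (west): (x=4, y=1) -> (x=3, y=1)
  S (south): (x=3, y=1) -> (x=3, y=2)
  E (east): (x=3, y=2) -> (x=4, y=2)
  W (west): (x=4, y=2) -> (x=3, y=2)
  E (east): (x=3, y=2) -> (x=4, y=2)
  S (south): (x=4, y=2) -> (x=4, y=3)
  W (west): (x=4, y=3) -> (x=3, y=3)
Final: (x=3, y=3)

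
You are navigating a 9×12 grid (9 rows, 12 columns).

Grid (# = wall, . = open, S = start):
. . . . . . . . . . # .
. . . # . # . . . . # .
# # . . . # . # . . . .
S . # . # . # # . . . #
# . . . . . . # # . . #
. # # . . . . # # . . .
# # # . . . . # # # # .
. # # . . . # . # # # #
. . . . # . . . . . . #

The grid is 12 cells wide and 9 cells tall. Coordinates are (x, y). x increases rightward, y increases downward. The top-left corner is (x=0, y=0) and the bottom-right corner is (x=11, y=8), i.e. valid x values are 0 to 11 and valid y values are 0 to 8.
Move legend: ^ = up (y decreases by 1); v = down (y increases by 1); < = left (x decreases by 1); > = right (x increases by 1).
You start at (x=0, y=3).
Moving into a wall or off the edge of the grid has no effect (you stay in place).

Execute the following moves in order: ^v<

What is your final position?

Start: (x=0, y=3)
  ^ (up): blocked, stay at (x=0, y=3)
  v (down): blocked, stay at (x=0, y=3)
  < (left): blocked, stay at (x=0, y=3)
Final: (x=0, y=3)

Answer: Final position: (x=0, y=3)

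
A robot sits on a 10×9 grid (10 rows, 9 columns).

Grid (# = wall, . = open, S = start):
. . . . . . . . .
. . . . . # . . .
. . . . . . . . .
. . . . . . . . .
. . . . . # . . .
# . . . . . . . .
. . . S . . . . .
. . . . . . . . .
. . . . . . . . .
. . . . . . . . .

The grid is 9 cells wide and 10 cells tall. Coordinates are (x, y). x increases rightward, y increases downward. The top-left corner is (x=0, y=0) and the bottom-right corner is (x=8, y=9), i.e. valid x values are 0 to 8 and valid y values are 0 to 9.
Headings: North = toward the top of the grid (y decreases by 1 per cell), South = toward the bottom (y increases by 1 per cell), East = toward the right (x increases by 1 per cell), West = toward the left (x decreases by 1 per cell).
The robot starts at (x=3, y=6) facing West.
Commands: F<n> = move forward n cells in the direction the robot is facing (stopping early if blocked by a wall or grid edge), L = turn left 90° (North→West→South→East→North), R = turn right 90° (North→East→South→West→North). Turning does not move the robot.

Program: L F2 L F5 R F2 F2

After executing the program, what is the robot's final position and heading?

Answer: Final position: (x=8, y=9), facing South

Derivation:
Start: (x=3, y=6), facing West
  L: turn left, now facing South
  F2: move forward 2, now at (x=3, y=8)
  L: turn left, now facing East
  F5: move forward 5, now at (x=8, y=8)
  R: turn right, now facing South
  F2: move forward 1/2 (blocked), now at (x=8, y=9)
  F2: move forward 0/2 (blocked), now at (x=8, y=9)
Final: (x=8, y=9), facing South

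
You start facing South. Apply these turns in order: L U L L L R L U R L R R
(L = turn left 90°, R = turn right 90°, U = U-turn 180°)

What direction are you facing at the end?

Answer: Final heading: North

Derivation:
Start: South
  L (left (90° counter-clockwise)) -> East
  U (U-turn (180°)) -> West
  L (left (90° counter-clockwise)) -> South
  L (left (90° counter-clockwise)) -> East
  L (left (90° counter-clockwise)) -> North
  R (right (90° clockwise)) -> East
  L (left (90° counter-clockwise)) -> North
  U (U-turn (180°)) -> South
  R (right (90° clockwise)) -> West
  L (left (90° counter-clockwise)) -> South
  R (right (90° clockwise)) -> West
  R (right (90° clockwise)) -> North
Final: North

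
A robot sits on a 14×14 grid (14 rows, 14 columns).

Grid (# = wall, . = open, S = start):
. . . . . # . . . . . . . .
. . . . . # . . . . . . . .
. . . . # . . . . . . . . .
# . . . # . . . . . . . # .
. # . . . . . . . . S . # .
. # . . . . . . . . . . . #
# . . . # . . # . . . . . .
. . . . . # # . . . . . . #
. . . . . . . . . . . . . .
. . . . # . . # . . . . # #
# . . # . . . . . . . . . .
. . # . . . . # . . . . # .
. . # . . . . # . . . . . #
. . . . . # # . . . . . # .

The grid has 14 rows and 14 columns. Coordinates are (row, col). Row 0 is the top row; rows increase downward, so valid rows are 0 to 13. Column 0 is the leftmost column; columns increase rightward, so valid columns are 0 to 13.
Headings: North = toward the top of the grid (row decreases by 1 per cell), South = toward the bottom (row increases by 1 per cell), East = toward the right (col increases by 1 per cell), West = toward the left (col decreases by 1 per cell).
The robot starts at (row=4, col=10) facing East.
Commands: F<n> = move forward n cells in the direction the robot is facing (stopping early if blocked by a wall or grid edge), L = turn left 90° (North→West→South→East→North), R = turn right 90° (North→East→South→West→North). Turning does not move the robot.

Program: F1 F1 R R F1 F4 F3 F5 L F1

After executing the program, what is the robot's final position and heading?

Start: (row=4, col=10), facing East
  F1: move forward 1, now at (row=4, col=11)
  F1: move forward 0/1 (blocked), now at (row=4, col=11)
  R: turn right, now facing South
  R: turn right, now facing West
  F1: move forward 1, now at (row=4, col=10)
  F4: move forward 4, now at (row=4, col=6)
  F3: move forward 3, now at (row=4, col=3)
  F5: move forward 1/5 (blocked), now at (row=4, col=2)
  L: turn left, now facing South
  F1: move forward 1, now at (row=5, col=2)
Final: (row=5, col=2), facing South

Answer: Final position: (row=5, col=2), facing South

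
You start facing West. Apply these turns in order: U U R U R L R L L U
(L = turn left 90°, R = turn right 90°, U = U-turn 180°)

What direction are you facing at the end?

Answer: Final heading: West

Derivation:
Start: West
  U (U-turn (180°)) -> East
  U (U-turn (180°)) -> West
  R (right (90° clockwise)) -> North
  U (U-turn (180°)) -> South
  R (right (90° clockwise)) -> West
  L (left (90° counter-clockwise)) -> South
  R (right (90° clockwise)) -> West
  L (left (90° counter-clockwise)) -> South
  L (left (90° counter-clockwise)) -> East
  U (U-turn (180°)) -> West
Final: West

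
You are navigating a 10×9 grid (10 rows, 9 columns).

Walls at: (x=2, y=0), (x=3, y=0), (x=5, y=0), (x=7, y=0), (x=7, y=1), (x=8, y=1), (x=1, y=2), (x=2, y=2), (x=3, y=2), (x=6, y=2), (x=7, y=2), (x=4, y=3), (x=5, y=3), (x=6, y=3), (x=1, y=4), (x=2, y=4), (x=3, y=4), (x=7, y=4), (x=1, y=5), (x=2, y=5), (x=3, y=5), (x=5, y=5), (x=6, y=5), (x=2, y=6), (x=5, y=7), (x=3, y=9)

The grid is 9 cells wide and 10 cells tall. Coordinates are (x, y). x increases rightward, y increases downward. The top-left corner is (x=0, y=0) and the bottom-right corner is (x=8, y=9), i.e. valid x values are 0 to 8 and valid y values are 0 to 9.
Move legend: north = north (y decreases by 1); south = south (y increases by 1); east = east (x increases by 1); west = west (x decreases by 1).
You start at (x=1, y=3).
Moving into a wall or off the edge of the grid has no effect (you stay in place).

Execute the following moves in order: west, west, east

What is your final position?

Answer: Final position: (x=1, y=3)

Derivation:
Start: (x=1, y=3)
  west (west): (x=1, y=3) -> (x=0, y=3)
  west (west): blocked, stay at (x=0, y=3)
  east (east): (x=0, y=3) -> (x=1, y=3)
Final: (x=1, y=3)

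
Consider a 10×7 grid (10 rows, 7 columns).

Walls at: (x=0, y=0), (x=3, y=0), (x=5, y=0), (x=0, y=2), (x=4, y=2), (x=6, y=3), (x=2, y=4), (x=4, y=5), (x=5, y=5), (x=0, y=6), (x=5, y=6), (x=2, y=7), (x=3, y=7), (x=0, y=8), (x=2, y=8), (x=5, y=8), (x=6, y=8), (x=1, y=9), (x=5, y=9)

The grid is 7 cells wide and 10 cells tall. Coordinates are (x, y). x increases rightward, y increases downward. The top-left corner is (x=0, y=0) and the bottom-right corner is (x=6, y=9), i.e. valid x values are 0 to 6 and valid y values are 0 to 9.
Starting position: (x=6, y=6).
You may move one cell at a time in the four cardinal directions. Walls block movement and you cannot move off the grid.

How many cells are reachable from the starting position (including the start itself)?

Answer: Reachable cells: 49

Derivation:
BFS flood-fill from (x=6, y=6):
  Distance 0: (x=6, y=6)
  Distance 1: (x=6, y=5), (x=6, y=7)
  Distance 2: (x=6, y=4), (x=5, y=7)
  Distance 3: (x=5, y=4), (x=4, y=7)
  Distance 4: (x=5, y=3), (x=4, y=4), (x=4, y=6), (x=4, y=8)
  Distance 5: (x=5, y=2), (x=4, y=3), (x=3, y=4), (x=3, y=6), (x=3, y=8), (x=4, y=9)
  Distance 6: (x=5, y=1), (x=6, y=2), (x=3, y=3), (x=3, y=5), (x=2, y=6), (x=3, y=9)
  Distance 7: (x=4, y=1), (x=6, y=1), (x=3, y=2), (x=2, y=3), (x=2, y=5), (x=1, y=6), (x=2, y=9)
  Distance 8: (x=4, y=0), (x=6, y=0), (x=3, y=1), (x=2, y=2), (x=1, y=3), (x=1, y=5), (x=1, y=7)
  Distance 9: (x=2, y=1), (x=1, y=2), (x=0, y=3), (x=1, y=4), (x=0, y=5), (x=0, y=7), (x=1, y=8)
  Distance 10: (x=2, y=0), (x=1, y=1), (x=0, y=4)
  Distance 11: (x=1, y=0), (x=0, y=1)
Total reachable: 49 (grid has 51 open cells total)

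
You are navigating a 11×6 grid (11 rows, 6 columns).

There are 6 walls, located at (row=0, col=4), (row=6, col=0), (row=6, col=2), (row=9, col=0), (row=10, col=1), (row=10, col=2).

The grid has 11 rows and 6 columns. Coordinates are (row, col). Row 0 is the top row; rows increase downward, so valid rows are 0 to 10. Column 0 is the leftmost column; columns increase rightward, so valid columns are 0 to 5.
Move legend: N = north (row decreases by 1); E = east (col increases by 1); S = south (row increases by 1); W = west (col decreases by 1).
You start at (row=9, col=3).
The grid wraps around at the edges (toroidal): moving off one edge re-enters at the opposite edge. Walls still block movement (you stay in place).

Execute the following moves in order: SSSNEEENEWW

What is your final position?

Start: (row=9, col=3)
  S (south): (row=9, col=3) -> (row=10, col=3)
  S (south): (row=10, col=3) -> (row=0, col=3)
  S (south): (row=0, col=3) -> (row=1, col=3)
  N (north): (row=1, col=3) -> (row=0, col=3)
  [×3]E (east): blocked, stay at (row=0, col=3)
  N (north): (row=0, col=3) -> (row=10, col=3)
  E (east): (row=10, col=3) -> (row=10, col=4)
  W (west): (row=10, col=4) -> (row=10, col=3)
  W (west): blocked, stay at (row=10, col=3)
Final: (row=10, col=3)

Answer: Final position: (row=10, col=3)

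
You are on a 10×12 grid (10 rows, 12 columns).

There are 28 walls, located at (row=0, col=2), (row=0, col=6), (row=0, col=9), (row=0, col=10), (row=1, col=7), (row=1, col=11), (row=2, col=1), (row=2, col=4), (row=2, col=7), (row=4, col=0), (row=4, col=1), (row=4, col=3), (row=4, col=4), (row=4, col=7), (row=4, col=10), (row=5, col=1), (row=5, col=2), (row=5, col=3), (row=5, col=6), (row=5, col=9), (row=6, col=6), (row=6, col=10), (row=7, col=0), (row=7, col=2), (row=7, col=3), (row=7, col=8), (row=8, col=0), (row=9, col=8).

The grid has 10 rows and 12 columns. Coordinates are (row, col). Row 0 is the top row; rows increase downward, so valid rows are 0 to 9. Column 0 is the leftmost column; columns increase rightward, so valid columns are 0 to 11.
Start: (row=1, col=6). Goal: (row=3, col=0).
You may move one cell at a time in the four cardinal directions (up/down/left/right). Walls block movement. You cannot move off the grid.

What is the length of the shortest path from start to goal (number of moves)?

Answer: Shortest path length: 8

Derivation:
BFS from (row=1, col=6) until reaching (row=3, col=0):
  Distance 0: (row=1, col=6)
  Distance 1: (row=1, col=5), (row=2, col=6)
  Distance 2: (row=0, col=5), (row=1, col=4), (row=2, col=5), (row=3, col=6)
  Distance 3: (row=0, col=4), (row=1, col=3), (row=3, col=5), (row=3, col=7), (row=4, col=6)
  Distance 4: (row=0, col=3), (row=1, col=2), (row=2, col=3), (row=3, col=4), (row=3, col=8), (row=4, col=5)
  Distance 5: (row=1, col=1), (row=2, col=2), (row=2, col=8), (row=3, col=3), (row=3, col=9), (row=4, col=8), (row=5, col=5)
  Distance 6: (row=0, col=1), (row=1, col=0), (row=1, col=8), (row=2, col=9), (row=3, col=2), (row=3, col=10), (row=4, col=9), (row=5, col=4), (row=5, col=8), (row=6, col=5)
  Distance 7: (row=0, col=0), (row=0, col=8), (row=1, col=9), (row=2, col=0), (row=2, col=10), (row=3, col=1), (row=3, col=11), (row=4, col=2), (row=5, col=7), (row=6, col=4), (row=6, col=8), (row=7, col=5)
  Distance 8: (row=0, col=7), (row=1, col=10), (row=2, col=11), (row=3, col=0), (row=4, col=11), (row=6, col=3), (row=6, col=7), (row=6, col=9), (row=7, col=4), (row=7, col=6), (row=8, col=5)  <- goal reached here
One shortest path (8 moves): (row=1, col=6) -> (row=1, col=5) -> (row=1, col=4) -> (row=1, col=3) -> (row=1, col=2) -> (row=1, col=1) -> (row=1, col=0) -> (row=2, col=0) -> (row=3, col=0)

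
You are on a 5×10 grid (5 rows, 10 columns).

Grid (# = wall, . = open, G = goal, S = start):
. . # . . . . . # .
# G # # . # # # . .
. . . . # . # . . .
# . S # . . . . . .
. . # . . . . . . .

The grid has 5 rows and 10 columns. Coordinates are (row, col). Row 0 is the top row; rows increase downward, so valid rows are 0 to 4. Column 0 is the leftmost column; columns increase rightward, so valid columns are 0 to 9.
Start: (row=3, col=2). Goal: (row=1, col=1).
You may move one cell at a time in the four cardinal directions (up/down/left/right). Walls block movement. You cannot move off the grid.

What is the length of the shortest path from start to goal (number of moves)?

BFS from (row=3, col=2) until reaching (row=1, col=1):
  Distance 0: (row=3, col=2)
  Distance 1: (row=2, col=2), (row=3, col=1)
  Distance 2: (row=2, col=1), (row=2, col=3), (row=4, col=1)
  Distance 3: (row=1, col=1), (row=2, col=0), (row=4, col=0)  <- goal reached here
One shortest path (3 moves): (row=3, col=2) -> (row=3, col=1) -> (row=2, col=1) -> (row=1, col=1)

Answer: Shortest path length: 3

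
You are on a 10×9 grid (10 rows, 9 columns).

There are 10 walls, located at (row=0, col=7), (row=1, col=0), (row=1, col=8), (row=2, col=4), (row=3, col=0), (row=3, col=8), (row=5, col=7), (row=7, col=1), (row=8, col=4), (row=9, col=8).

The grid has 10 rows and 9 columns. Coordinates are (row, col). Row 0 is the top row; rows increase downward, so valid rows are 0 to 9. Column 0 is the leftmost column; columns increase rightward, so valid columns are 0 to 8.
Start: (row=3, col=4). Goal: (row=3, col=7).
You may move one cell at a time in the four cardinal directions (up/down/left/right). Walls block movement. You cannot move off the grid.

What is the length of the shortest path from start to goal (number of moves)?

Answer: Shortest path length: 3

Derivation:
BFS from (row=3, col=4) until reaching (row=3, col=7):
  Distance 0: (row=3, col=4)
  Distance 1: (row=3, col=3), (row=3, col=5), (row=4, col=4)
  Distance 2: (row=2, col=3), (row=2, col=5), (row=3, col=2), (row=3, col=6), (row=4, col=3), (row=4, col=5), (row=5, col=4)
  Distance 3: (row=1, col=3), (row=1, col=5), (row=2, col=2), (row=2, col=6), (row=3, col=1), (row=3, col=7), (row=4, col=2), (row=4, col=6), (row=5, col=3), (row=5, col=5), (row=6, col=4)  <- goal reached here
One shortest path (3 moves): (row=3, col=4) -> (row=3, col=5) -> (row=3, col=6) -> (row=3, col=7)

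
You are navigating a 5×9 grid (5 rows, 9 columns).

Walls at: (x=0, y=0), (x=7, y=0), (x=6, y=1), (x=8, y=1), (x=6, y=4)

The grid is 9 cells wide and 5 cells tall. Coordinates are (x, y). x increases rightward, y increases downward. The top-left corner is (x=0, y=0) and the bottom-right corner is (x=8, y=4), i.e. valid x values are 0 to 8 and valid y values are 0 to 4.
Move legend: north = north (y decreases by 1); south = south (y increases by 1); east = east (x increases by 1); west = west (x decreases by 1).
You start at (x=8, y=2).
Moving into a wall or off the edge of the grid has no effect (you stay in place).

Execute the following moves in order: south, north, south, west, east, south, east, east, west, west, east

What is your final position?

Answer: Final position: (x=8, y=4)

Derivation:
Start: (x=8, y=2)
  south (south): (x=8, y=2) -> (x=8, y=3)
  north (north): (x=8, y=3) -> (x=8, y=2)
  south (south): (x=8, y=2) -> (x=8, y=3)
  west (west): (x=8, y=3) -> (x=7, y=3)
  east (east): (x=7, y=3) -> (x=8, y=3)
  south (south): (x=8, y=3) -> (x=8, y=4)
  east (east): blocked, stay at (x=8, y=4)
  east (east): blocked, stay at (x=8, y=4)
  west (west): (x=8, y=4) -> (x=7, y=4)
  west (west): blocked, stay at (x=7, y=4)
  east (east): (x=7, y=4) -> (x=8, y=4)
Final: (x=8, y=4)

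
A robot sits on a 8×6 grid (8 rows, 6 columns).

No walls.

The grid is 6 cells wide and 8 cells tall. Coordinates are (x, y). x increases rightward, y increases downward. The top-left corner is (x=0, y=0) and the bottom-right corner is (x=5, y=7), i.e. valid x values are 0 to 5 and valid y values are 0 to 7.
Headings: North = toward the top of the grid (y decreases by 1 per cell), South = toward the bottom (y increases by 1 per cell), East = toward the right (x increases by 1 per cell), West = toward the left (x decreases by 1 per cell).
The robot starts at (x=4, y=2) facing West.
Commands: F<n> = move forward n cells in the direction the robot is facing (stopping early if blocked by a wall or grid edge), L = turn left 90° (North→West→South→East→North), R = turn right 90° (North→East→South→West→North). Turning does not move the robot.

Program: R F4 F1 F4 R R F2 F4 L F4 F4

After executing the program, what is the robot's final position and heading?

Answer: Final position: (x=5, y=6), facing East

Derivation:
Start: (x=4, y=2), facing West
  R: turn right, now facing North
  F4: move forward 2/4 (blocked), now at (x=4, y=0)
  F1: move forward 0/1 (blocked), now at (x=4, y=0)
  F4: move forward 0/4 (blocked), now at (x=4, y=0)
  R: turn right, now facing East
  R: turn right, now facing South
  F2: move forward 2, now at (x=4, y=2)
  F4: move forward 4, now at (x=4, y=6)
  L: turn left, now facing East
  F4: move forward 1/4 (blocked), now at (x=5, y=6)
  F4: move forward 0/4 (blocked), now at (x=5, y=6)
Final: (x=5, y=6), facing East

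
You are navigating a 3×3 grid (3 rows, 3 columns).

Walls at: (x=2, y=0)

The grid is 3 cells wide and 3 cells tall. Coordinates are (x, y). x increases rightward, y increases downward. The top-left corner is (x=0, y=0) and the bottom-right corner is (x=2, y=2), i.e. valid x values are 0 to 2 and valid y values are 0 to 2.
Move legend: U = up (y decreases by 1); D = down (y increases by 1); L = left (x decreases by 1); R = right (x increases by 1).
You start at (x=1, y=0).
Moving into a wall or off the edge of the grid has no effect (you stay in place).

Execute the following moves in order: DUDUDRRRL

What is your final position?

Start: (x=1, y=0)
  D (down): (x=1, y=0) -> (x=1, y=1)
  U (up): (x=1, y=1) -> (x=1, y=0)
  D (down): (x=1, y=0) -> (x=1, y=1)
  U (up): (x=1, y=1) -> (x=1, y=0)
  D (down): (x=1, y=0) -> (x=1, y=1)
  R (right): (x=1, y=1) -> (x=2, y=1)
  R (right): blocked, stay at (x=2, y=1)
  R (right): blocked, stay at (x=2, y=1)
  L (left): (x=2, y=1) -> (x=1, y=1)
Final: (x=1, y=1)

Answer: Final position: (x=1, y=1)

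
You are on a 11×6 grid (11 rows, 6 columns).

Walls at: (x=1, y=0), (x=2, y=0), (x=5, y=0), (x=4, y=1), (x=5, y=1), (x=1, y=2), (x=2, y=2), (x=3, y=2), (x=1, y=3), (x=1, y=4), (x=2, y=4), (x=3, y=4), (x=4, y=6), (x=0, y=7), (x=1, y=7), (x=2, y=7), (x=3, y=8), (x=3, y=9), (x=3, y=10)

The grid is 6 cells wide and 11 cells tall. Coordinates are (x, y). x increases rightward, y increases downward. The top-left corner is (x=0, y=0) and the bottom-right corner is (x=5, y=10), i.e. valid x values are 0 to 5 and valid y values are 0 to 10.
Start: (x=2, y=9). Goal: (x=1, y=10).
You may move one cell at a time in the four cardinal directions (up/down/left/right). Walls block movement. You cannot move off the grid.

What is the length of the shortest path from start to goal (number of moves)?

BFS from (x=2, y=9) until reaching (x=1, y=10):
  Distance 0: (x=2, y=9)
  Distance 1: (x=2, y=8), (x=1, y=9), (x=2, y=10)
  Distance 2: (x=1, y=8), (x=0, y=9), (x=1, y=10)  <- goal reached here
One shortest path (2 moves): (x=2, y=9) -> (x=1, y=9) -> (x=1, y=10)

Answer: Shortest path length: 2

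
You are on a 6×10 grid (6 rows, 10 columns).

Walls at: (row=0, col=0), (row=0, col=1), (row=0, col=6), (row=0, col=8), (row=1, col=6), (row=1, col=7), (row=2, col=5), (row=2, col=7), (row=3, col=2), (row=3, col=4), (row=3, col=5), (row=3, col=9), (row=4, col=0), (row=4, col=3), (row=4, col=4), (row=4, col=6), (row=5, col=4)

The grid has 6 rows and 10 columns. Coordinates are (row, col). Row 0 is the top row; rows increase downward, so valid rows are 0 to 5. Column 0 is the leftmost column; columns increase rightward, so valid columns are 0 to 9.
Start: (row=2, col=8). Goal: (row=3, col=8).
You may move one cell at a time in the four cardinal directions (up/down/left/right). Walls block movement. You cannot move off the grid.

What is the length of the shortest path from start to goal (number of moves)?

BFS from (row=2, col=8) until reaching (row=3, col=8):
  Distance 0: (row=2, col=8)
  Distance 1: (row=1, col=8), (row=2, col=9), (row=3, col=8)  <- goal reached here
One shortest path (1 moves): (row=2, col=8) -> (row=3, col=8)

Answer: Shortest path length: 1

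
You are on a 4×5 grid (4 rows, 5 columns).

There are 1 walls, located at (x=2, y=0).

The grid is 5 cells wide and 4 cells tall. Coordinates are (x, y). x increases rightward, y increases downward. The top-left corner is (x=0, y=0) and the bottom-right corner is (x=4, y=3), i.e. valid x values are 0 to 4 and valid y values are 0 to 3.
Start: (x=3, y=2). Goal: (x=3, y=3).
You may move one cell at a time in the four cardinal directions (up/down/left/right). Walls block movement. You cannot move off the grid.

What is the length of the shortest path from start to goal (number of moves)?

BFS from (x=3, y=2) until reaching (x=3, y=3):
  Distance 0: (x=3, y=2)
  Distance 1: (x=3, y=1), (x=2, y=2), (x=4, y=2), (x=3, y=3)  <- goal reached here
One shortest path (1 moves): (x=3, y=2) -> (x=3, y=3)

Answer: Shortest path length: 1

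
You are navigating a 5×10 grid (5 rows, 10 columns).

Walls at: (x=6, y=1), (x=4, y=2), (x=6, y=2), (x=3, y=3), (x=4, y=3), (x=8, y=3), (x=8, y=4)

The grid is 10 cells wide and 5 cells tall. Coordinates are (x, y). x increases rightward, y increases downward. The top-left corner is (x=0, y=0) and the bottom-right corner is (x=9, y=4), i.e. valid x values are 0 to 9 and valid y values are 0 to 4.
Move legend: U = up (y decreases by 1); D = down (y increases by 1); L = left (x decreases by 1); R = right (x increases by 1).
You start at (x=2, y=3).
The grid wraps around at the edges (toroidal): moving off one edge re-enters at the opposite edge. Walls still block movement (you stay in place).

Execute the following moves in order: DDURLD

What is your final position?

Start: (x=2, y=3)
  D (down): (x=2, y=3) -> (x=2, y=4)
  D (down): (x=2, y=4) -> (x=2, y=0)
  U (up): (x=2, y=0) -> (x=2, y=4)
  R (right): (x=2, y=4) -> (x=3, y=4)
  L (left): (x=3, y=4) -> (x=2, y=4)
  D (down): (x=2, y=4) -> (x=2, y=0)
Final: (x=2, y=0)

Answer: Final position: (x=2, y=0)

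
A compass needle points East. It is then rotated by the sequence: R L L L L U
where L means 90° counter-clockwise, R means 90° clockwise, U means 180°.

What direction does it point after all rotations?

Start: East
  R (right (90° clockwise)) -> South
  L (left (90° counter-clockwise)) -> East
  L (left (90° counter-clockwise)) -> North
  L (left (90° counter-clockwise)) -> West
  L (left (90° counter-clockwise)) -> South
  U (U-turn (180°)) -> North
Final: North

Answer: Final heading: North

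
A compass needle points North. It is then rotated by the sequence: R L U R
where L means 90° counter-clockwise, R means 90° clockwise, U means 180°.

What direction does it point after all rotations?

Start: North
  R (right (90° clockwise)) -> East
  L (left (90° counter-clockwise)) -> North
  U (U-turn (180°)) -> South
  R (right (90° clockwise)) -> West
Final: West

Answer: Final heading: West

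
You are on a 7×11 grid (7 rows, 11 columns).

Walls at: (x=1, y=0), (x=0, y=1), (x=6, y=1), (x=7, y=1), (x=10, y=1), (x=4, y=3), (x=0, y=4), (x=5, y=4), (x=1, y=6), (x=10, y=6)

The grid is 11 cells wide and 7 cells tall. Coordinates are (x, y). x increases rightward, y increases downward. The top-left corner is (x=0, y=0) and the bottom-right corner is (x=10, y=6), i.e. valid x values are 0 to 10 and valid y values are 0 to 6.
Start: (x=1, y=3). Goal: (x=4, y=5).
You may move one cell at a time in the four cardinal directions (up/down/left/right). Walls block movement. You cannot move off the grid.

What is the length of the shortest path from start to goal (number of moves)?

Answer: Shortest path length: 5

Derivation:
BFS from (x=1, y=3) until reaching (x=4, y=5):
  Distance 0: (x=1, y=3)
  Distance 1: (x=1, y=2), (x=0, y=3), (x=2, y=3), (x=1, y=4)
  Distance 2: (x=1, y=1), (x=0, y=2), (x=2, y=2), (x=3, y=3), (x=2, y=4), (x=1, y=5)
  Distance 3: (x=2, y=1), (x=3, y=2), (x=3, y=4), (x=0, y=5), (x=2, y=5)
  Distance 4: (x=2, y=0), (x=3, y=1), (x=4, y=2), (x=4, y=4), (x=3, y=5), (x=0, y=6), (x=2, y=6)
  Distance 5: (x=3, y=0), (x=4, y=1), (x=5, y=2), (x=4, y=5), (x=3, y=6)  <- goal reached here
One shortest path (5 moves): (x=1, y=3) -> (x=2, y=3) -> (x=3, y=3) -> (x=3, y=4) -> (x=4, y=4) -> (x=4, y=5)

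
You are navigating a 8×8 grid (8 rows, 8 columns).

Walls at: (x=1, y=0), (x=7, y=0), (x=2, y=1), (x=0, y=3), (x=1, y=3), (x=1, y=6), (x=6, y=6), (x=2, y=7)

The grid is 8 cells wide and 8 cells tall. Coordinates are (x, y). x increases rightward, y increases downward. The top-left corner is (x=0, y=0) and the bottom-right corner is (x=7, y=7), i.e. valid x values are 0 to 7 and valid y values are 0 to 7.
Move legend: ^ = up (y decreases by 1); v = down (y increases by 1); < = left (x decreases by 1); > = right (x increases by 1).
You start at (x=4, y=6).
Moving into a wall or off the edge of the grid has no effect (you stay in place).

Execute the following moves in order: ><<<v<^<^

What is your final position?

Answer: Final position: (x=1, y=4)

Derivation:
Start: (x=4, y=6)
  > (right): (x=4, y=6) -> (x=5, y=6)
  < (left): (x=5, y=6) -> (x=4, y=6)
  < (left): (x=4, y=6) -> (x=3, y=6)
  < (left): (x=3, y=6) -> (x=2, y=6)
  v (down): blocked, stay at (x=2, y=6)
  < (left): blocked, stay at (x=2, y=6)
  ^ (up): (x=2, y=6) -> (x=2, y=5)
  < (left): (x=2, y=5) -> (x=1, y=5)
  ^ (up): (x=1, y=5) -> (x=1, y=4)
Final: (x=1, y=4)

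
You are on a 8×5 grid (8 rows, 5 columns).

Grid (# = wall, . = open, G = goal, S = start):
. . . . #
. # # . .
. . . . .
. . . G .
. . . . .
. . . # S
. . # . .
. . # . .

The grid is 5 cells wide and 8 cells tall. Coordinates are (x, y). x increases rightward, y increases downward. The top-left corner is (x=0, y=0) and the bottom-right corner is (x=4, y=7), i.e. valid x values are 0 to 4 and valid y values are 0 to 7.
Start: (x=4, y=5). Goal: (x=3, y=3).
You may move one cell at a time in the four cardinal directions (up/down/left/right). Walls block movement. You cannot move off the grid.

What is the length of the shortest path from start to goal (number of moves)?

Answer: Shortest path length: 3

Derivation:
BFS from (x=4, y=5) until reaching (x=3, y=3):
  Distance 0: (x=4, y=5)
  Distance 1: (x=4, y=4), (x=4, y=6)
  Distance 2: (x=4, y=3), (x=3, y=4), (x=3, y=6), (x=4, y=7)
  Distance 3: (x=4, y=2), (x=3, y=3), (x=2, y=4), (x=3, y=7)  <- goal reached here
One shortest path (3 moves): (x=4, y=5) -> (x=4, y=4) -> (x=3, y=4) -> (x=3, y=3)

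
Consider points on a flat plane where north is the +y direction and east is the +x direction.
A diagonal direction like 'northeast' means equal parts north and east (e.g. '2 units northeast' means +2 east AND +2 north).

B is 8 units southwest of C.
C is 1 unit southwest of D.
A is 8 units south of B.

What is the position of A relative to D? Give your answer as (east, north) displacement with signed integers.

Place D at the origin (east=0, north=0).
  C is 1 unit southwest of D: delta (east=-1, north=-1); C at (east=-1, north=-1).
  B is 8 units southwest of C: delta (east=-8, north=-8); B at (east=-9, north=-9).
  A is 8 units south of B: delta (east=+0, north=-8); A at (east=-9, north=-17).
Therefore A relative to D: (east=-9, north=-17).

Answer: A is at (east=-9, north=-17) relative to D.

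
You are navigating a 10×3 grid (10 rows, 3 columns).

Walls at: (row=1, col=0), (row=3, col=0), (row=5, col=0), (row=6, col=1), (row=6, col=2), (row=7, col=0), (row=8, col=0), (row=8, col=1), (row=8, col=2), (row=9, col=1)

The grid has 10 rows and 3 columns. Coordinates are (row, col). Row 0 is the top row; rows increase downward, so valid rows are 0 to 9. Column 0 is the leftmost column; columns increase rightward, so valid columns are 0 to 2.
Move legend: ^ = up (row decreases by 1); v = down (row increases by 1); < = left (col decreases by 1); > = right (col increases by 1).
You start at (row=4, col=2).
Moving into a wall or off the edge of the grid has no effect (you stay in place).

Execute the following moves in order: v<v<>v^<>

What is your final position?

Answer: Final position: (row=4, col=2)

Derivation:
Start: (row=4, col=2)
  v (down): (row=4, col=2) -> (row=5, col=2)
  < (left): (row=5, col=2) -> (row=5, col=1)
  v (down): blocked, stay at (row=5, col=1)
  < (left): blocked, stay at (row=5, col=1)
  > (right): (row=5, col=1) -> (row=5, col=2)
  v (down): blocked, stay at (row=5, col=2)
  ^ (up): (row=5, col=2) -> (row=4, col=2)
  < (left): (row=4, col=2) -> (row=4, col=1)
  > (right): (row=4, col=1) -> (row=4, col=2)
Final: (row=4, col=2)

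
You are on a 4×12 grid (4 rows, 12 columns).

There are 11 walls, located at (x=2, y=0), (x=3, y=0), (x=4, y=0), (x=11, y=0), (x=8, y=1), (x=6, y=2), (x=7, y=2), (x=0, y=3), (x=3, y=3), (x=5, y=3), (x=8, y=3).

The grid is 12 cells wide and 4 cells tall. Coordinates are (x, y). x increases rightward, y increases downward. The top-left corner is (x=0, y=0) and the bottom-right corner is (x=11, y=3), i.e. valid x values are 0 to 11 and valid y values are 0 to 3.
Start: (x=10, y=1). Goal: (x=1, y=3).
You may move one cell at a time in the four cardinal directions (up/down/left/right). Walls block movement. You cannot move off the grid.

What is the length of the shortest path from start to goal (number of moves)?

BFS from (x=10, y=1) until reaching (x=1, y=3):
  Distance 0: (x=10, y=1)
  Distance 1: (x=10, y=0), (x=9, y=1), (x=11, y=1), (x=10, y=2)
  Distance 2: (x=9, y=0), (x=9, y=2), (x=11, y=2), (x=10, y=3)
  Distance 3: (x=8, y=0), (x=8, y=2), (x=9, y=3), (x=11, y=3)
  Distance 4: (x=7, y=0)
  Distance 5: (x=6, y=0), (x=7, y=1)
  Distance 6: (x=5, y=0), (x=6, y=1)
  Distance 7: (x=5, y=1)
  Distance 8: (x=4, y=1), (x=5, y=2)
  Distance 9: (x=3, y=1), (x=4, y=2)
  Distance 10: (x=2, y=1), (x=3, y=2), (x=4, y=3)
  Distance 11: (x=1, y=1), (x=2, y=2)
  Distance 12: (x=1, y=0), (x=0, y=1), (x=1, y=2), (x=2, y=3)
  Distance 13: (x=0, y=0), (x=0, y=2), (x=1, y=3)  <- goal reached here
One shortest path (13 moves): (x=10, y=1) -> (x=9, y=1) -> (x=9, y=0) -> (x=8, y=0) -> (x=7, y=0) -> (x=6, y=0) -> (x=5, y=0) -> (x=5, y=1) -> (x=4, y=1) -> (x=3, y=1) -> (x=2, y=1) -> (x=1, y=1) -> (x=1, y=2) -> (x=1, y=3)

Answer: Shortest path length: 13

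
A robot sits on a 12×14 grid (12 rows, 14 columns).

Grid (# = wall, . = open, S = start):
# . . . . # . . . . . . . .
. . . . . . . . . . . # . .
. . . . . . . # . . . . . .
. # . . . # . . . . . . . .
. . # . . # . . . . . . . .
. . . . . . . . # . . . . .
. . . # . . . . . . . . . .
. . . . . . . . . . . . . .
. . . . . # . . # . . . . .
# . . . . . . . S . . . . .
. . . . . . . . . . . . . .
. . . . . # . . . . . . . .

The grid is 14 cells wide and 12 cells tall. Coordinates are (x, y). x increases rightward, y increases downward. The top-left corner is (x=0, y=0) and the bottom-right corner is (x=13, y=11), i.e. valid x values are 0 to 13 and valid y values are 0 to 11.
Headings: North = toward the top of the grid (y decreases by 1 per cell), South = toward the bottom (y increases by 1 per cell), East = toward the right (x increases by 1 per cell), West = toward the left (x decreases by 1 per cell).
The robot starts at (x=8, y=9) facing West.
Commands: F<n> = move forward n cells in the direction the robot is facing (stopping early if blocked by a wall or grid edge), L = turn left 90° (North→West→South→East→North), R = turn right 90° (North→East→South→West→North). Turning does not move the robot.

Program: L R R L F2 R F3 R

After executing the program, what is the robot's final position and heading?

Answer: Final position: (x=6, y=6), facing East

Derivation:
Start: (x=8, y=9), facing West
  L: turn left, now facing South
  R: turn right, now facing West
  R: turn right, now facing North
  L: turn left, now facing West
  F2: move forward 2, now at (x=6, y=9)
  R: turn right, now facing North
  F3: move forward 3, now at (x=6, y=6)
  R: turn right, now facing East
Final: (x=6, y=6), facing East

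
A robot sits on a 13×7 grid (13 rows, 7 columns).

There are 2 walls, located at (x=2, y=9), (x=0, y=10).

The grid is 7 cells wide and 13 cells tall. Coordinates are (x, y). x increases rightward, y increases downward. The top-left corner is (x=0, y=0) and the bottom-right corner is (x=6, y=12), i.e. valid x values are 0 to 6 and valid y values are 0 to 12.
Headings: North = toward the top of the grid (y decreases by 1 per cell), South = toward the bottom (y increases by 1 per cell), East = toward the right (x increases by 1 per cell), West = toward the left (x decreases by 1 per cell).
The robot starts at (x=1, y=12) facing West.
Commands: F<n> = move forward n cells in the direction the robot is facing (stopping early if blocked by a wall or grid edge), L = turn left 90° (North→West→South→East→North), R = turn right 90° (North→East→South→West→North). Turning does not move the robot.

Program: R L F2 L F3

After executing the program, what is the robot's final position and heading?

Start: (x=1, y=12), facing West
  R: turn right, now facing North
  L: turn left, now facing West
  F2: move forward 1/2 (blocked), now at (x=0, y=12)
  L: turn left, now facing South
  F3: move forward 0/3 (blocked), now at (x=0, y=12)
Final: (x=0, y=12), facing South

Answer: Final position: (x=0, y=12), facing South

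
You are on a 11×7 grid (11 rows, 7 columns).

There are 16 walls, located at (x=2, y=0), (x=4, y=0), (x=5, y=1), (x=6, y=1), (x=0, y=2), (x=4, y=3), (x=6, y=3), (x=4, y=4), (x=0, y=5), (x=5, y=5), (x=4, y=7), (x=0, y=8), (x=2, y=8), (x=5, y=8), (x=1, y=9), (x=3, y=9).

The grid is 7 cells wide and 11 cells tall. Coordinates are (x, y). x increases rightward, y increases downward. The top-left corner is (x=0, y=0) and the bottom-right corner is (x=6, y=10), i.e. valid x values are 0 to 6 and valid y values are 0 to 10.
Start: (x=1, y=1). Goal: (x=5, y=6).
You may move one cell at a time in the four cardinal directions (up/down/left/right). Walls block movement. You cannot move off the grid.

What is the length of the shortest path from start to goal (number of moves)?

Answer: Shortest path length: 9

Derivation:
BFS from (x=1, y=1) until reaching (x=5, y=6):
  Distance 0: (x=1, y=1)
  Distance 1: (x=1, y=0), (x=0, y=1), (x=2, y=1), (x=1, y=2)
  Distance 2: (x=0, y=0), (x=3, y=1), (x=2, y=2), (x=1, y=3)
  Distance 3: (x=3, y=0), (x=4, y=1), (x=3, y=2), (x=0, y=3), (x=2, y=3), (x=1, y=4)
  Distance 4: (x=4, y=2), (x=3, y=3), (x=0, y=4), (x=2, y=4), (x=1, y=5)
  Distance 5: (x=5, y=2), (x=3, y=4), (x=2, y=5), (x=1, y=6)
  Distance 6: (x=6, y=2), (x=5, y=3), (x=3, y=5), (x=0, y=6), (x=2, y=6), (x=1, y=7)
  Distance 7: (x=5, y=4), (x=4, y=5), (x=3, y=6), (x=0, y=7), (x=2, y=7), (x=1, y=8)
  Distance 8: (x=6, y=4), (x=4, y=6), (x=3, y=7)
  Distance 9: (x=6, y=5), (x=5, y=6), (x=3, y=8)  <- goal reached here
One shortest path (9 moves): (x=1, y=1) -> (x=2, y=1) -> (x=3, y=1) -> (x=3, y=2) -> (x=3, y=3) -> (x=3, y=4) -> (x=3, y=5) -> (x=4, y=5) -> (x=4, y=6) -> (x=5, y=6)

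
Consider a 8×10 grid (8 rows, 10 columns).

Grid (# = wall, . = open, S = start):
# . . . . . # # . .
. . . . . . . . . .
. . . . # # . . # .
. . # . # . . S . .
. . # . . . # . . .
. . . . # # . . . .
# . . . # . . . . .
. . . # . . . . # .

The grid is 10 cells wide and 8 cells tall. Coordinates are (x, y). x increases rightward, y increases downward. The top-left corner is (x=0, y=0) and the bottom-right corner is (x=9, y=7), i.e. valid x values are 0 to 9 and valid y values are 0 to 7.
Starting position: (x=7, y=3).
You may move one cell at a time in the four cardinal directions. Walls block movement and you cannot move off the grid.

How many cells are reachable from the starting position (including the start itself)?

Answer: Reachable cells: 64

Derivation:
BFS flood-fill from (x=7, y=3):
  Distance 0: (x=7, y=3)
  Distance 1: (x=7, y=2), (x=6, y=3), (x=8, y=3), (x=7, y=4)
  Distance 2: (x=7, y=1), (x=6, y=2), (x=5, y=3), (x=9, y=3), (x=8, y=4), (x=7, y=5)
  Distance 3: (x=6, y=1), (x=8, y=1), (x=9, y=2), (x=5, y=4), (x=9, y=4), (x=6, y=5), (x=8, y=5), (x=7, y=6)
  Distance 4: (x=8, y=0), (x=5, y=1), (x=9, y=1), (x=4, y=4), (x=9, y=5), (x=6, y=6), (x=8, y=6), (x=7, y=7)
  Distance 5: (x=5, y=0), (x=9, y=0), (x=4, y=1), (x=3, y=4), (x=5, y=6), (x=9, y=6), (x=6, y=7)
  Distance 6: (x=4, y=0), (x=3, y=1), (x=3, y=3), (x=3, y=5), (x=5, y=7), (x=9, y=7)
  Distance 7: (x=3, y=0), (x=2, y=1), (x=3, y=2), (x=2, y=5), (x=3, y=6), (x=4, y=7)
  Distance 8: (x=2, y=0), (x=1, y=1), (x=2, y=2), (x=1, y=5), (x=2, y=6)
  Distance 9: (x=1, y=0), (x=0, y=1), (x=1, y=2), (x=1, y=4), (x=0, y=5), (x=1, y=6), (x=2, y=7)
  Distance 10: (x=0, y=2), (x=1, y=3), (x=0, y=4), (x=1, y=7)
  Distance 11: (x=0, y=3), (x=0, y=7)
Total reachable: 64 (grid has 64 open cells total)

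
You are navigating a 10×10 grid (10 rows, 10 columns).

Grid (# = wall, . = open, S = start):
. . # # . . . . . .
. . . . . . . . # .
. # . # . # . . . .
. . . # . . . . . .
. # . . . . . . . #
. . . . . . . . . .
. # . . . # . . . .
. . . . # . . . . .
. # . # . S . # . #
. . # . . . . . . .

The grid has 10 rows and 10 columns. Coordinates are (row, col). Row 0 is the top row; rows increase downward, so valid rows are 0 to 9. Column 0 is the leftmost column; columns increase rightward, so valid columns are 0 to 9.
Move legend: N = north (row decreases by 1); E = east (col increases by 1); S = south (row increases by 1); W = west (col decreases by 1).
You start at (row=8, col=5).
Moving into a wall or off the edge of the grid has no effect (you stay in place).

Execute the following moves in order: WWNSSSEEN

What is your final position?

Start: (row=8, col=5)
  W (west): (row=8, col=5) -> (row=8, col=4)
  W (west): blocked, stay at (row=8, col=4)
  N (north): blocked, stay at (row=8, col=4)
  S (south): (row=8, col=4) -> (row=9, col=4)
  S (south): blocked, stay at (row=9, col=4)
  S (south): blocked, stay at (row=9, col=4)
  E (east): (row=9, col=4) -> (row=9, col=5)
  E (east): (row=9, col=5) -> (row=9, col=6)
  N (north): (row=9, col=6) -> (row=8, col=6)
Final: (row=8, col=6)

Answer: Final position: (row=8, col=6)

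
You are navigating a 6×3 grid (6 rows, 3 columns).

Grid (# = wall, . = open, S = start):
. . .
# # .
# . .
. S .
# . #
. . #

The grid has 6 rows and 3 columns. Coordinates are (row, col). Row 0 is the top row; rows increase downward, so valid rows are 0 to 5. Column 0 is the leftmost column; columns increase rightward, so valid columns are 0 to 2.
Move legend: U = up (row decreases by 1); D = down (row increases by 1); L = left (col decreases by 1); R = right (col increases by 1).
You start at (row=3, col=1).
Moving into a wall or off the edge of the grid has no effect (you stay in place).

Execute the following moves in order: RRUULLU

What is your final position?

Answer: Final position: (row=0, col=2)

Derivation:
Start: (row=3, col=1)
  R (right): (row=3, col=1) -> (row=3, col=2)
  R (right): blocked, stay at (row=3, col=2)
  U (up): (row=3, col=2) -> (row=2, col=2)
  U (up): (row=2, col=2) -> (row=1, col=2)
  L (left): blocked, stay at (row=1, col=2)
  L (left): blocked, stay at (row=1, col=2)
  U (up): (row=1, col=2) -> (row=0, col=2)
Final: (row=0, col=2)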